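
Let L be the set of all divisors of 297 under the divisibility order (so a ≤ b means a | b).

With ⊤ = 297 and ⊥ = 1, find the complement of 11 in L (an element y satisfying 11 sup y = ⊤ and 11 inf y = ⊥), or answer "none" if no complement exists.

27

Need y with 11 ∨ y = 297 and 11 ∧ y = 1.
Checking each element gives: 27.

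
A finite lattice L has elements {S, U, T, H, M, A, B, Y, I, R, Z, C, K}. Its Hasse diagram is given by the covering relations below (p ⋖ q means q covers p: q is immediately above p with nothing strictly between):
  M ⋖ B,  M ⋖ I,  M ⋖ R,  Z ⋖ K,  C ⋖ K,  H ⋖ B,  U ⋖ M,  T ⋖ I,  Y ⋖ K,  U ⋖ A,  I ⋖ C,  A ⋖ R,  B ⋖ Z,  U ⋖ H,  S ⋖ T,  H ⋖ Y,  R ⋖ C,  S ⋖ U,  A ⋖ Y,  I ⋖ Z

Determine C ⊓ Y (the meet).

Common lower bounds of {C, Y}: A, S, U.
The greatest among these is A.

A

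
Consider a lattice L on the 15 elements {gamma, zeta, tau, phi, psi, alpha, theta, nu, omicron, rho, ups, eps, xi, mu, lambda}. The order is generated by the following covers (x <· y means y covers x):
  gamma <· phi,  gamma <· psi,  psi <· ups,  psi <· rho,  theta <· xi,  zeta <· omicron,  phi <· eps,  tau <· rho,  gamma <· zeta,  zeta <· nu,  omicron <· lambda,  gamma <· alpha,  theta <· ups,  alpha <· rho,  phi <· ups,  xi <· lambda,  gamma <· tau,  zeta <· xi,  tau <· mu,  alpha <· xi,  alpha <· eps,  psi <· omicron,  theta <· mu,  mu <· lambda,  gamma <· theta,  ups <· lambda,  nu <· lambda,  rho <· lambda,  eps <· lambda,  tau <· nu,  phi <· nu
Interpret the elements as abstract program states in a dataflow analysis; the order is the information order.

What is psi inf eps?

gamma

Common lower bounds of {psi, eps}: gamma.
The greatest among these is gamma.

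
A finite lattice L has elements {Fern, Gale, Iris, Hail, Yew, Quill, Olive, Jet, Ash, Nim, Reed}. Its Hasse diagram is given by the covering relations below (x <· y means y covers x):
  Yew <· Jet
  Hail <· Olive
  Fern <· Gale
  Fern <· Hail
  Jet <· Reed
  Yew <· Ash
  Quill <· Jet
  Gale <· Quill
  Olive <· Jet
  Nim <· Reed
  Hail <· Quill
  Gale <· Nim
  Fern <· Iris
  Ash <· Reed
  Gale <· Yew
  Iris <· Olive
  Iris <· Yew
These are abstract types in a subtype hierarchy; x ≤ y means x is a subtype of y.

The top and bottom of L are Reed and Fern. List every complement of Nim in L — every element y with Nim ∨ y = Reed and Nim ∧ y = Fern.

Hail, Iris, Olive

Need y with Nim ∨ y = Reed and Nim ∧ y = Fern.
Checking each element gives: Hail, Iris, Olive.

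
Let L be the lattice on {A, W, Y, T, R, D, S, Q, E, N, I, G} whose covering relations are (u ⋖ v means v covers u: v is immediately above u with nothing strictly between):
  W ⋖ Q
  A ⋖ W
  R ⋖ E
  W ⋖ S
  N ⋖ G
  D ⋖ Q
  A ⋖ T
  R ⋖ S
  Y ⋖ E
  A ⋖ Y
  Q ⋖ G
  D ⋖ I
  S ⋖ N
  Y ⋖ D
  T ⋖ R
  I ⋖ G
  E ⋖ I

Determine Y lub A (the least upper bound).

Common upper bounds of {Y, A}: D, E, G, I, Q, Y.
The least among these is Y.

Y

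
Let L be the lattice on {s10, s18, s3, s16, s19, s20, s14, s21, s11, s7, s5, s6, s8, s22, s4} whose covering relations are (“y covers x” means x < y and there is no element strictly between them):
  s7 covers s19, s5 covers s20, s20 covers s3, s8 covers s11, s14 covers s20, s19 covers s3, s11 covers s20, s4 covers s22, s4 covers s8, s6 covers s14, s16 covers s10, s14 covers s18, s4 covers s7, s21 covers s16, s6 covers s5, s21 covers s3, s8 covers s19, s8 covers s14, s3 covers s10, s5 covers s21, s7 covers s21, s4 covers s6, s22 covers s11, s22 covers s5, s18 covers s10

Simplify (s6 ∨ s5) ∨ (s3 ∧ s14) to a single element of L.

s6 ∨ s5 = s6
s3 ∧ s14 = s3
s6 ∨ s3 = s6

s6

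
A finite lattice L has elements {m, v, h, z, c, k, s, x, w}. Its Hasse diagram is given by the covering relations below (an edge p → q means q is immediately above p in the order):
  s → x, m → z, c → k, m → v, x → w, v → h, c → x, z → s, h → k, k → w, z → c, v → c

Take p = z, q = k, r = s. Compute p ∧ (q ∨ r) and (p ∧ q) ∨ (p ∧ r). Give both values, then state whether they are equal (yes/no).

q ∨ r = w, so p ∧ (q ∨ r) = z ∧ w = z.
p ∧ q = z and p ∧ r = z, so (p ∧ q) ∨ (p ∧ r) = z ∨ z = z.
Equal: yes.

z; z; yes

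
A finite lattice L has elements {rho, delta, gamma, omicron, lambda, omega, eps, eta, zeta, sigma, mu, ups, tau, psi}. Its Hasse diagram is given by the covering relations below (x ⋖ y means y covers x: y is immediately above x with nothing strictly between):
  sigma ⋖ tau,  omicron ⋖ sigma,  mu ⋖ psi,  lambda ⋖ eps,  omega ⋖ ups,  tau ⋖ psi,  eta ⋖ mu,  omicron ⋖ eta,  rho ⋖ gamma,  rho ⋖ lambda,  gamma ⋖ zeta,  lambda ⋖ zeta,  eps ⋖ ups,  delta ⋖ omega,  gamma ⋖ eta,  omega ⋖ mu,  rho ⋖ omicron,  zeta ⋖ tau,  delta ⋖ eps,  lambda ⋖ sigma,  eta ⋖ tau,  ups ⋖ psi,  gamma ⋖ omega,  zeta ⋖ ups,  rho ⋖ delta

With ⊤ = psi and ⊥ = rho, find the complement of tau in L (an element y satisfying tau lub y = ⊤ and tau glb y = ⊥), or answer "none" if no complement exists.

delta

Need y with tau ∨ y = psi and tau ∧ y = rho.
Checking each element gives: delta.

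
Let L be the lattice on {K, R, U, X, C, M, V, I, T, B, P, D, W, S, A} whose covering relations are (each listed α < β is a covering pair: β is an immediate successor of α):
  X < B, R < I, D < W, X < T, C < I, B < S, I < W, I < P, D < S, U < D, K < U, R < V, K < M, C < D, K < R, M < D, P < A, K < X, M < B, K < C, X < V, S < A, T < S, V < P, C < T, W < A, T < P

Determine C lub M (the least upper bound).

Common upper bounds of {C, M}: A, D, S, W.
The least among these is D.

D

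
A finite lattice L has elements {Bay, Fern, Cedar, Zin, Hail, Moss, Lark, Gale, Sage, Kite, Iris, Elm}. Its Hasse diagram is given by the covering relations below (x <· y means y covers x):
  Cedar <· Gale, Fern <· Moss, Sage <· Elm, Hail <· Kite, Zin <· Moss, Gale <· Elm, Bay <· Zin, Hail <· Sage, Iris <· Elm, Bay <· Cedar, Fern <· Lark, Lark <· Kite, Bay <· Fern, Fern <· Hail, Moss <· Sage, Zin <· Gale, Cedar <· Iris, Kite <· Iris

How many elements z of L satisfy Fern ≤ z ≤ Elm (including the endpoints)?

8

The interval [Fern, Elm] = {Elm, Fern, Hail, Iris, Kite, Lark, Moss, Sage}, which has 8 elements.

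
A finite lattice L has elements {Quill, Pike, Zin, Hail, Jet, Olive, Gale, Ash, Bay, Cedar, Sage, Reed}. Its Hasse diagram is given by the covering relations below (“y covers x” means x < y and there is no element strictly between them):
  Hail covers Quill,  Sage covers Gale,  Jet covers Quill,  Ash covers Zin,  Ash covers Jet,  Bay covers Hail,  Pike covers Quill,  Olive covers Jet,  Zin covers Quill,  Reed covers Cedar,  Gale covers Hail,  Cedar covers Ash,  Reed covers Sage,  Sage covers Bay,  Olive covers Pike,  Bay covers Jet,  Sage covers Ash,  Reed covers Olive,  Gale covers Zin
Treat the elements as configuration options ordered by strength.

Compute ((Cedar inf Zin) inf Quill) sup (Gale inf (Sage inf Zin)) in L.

Cedar ∧ Zin = Zin
Zin ∧ Quill = Quill
Sage ∧ Zin = Zin
Gale ∧ Zin = Zin
Quill ∨ Zin = Zin

Zin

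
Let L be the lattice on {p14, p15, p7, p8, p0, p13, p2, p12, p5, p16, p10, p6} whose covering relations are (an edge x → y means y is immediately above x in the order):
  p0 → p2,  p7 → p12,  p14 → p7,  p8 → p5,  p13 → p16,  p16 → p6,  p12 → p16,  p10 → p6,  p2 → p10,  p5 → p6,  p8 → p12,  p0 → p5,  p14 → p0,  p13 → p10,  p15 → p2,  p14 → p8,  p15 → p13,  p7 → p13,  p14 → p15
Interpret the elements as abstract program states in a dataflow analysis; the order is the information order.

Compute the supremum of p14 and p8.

Common upper bounds of {p14, p8}: p12, p16, p5, p6, p8.
The least among these is p8.

p8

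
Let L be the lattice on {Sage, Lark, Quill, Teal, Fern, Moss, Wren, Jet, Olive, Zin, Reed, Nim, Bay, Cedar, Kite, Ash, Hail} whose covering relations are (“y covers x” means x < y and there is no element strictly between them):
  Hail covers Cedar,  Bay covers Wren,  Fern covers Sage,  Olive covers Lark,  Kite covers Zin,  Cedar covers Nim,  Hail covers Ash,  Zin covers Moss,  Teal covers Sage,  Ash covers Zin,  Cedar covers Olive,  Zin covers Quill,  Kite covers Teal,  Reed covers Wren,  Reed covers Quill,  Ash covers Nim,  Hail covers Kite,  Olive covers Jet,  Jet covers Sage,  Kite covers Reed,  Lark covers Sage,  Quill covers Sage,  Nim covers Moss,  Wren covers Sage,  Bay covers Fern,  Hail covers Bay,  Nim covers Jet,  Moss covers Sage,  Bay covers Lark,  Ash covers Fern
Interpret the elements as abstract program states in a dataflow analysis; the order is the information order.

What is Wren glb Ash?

Common lower bounds of {Wren, Ash}: Sage.
The greatest among these is Sage.

Sage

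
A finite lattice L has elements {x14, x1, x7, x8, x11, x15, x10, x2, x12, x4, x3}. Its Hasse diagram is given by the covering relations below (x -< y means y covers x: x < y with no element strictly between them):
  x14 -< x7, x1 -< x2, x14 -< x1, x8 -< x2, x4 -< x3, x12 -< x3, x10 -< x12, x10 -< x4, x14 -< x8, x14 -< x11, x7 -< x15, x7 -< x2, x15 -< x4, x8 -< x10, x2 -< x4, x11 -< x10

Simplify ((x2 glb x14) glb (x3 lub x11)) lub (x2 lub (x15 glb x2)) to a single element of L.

x2 ∧ x14 = x14
x3 ∨ x11 = x3
x14 ∧ x3 = x14
x15 ∧ x2 = x7
x2 ∨ x7 = x2
x14 ∨ x2 = x2

x2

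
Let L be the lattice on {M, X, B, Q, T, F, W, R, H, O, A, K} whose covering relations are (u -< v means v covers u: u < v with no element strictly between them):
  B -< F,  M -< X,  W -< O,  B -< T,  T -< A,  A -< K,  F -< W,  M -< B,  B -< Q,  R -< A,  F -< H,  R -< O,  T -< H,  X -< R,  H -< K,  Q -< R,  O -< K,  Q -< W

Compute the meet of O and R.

Common lower bounds of {O, R}: B, M, Q, R, X.
The greatest among these is R.

R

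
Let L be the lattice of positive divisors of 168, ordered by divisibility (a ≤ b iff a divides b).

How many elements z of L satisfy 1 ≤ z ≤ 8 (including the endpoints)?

The interval [1, 8] = {1, 2, 4, 8}, which has 4 elements.

4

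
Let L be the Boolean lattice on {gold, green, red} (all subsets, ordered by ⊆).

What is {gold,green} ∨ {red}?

Common upper bounds of {{gold,green}, {red}}: {gold,green,red}.
The least among these is {gold,green,red}.

{gold,green,red}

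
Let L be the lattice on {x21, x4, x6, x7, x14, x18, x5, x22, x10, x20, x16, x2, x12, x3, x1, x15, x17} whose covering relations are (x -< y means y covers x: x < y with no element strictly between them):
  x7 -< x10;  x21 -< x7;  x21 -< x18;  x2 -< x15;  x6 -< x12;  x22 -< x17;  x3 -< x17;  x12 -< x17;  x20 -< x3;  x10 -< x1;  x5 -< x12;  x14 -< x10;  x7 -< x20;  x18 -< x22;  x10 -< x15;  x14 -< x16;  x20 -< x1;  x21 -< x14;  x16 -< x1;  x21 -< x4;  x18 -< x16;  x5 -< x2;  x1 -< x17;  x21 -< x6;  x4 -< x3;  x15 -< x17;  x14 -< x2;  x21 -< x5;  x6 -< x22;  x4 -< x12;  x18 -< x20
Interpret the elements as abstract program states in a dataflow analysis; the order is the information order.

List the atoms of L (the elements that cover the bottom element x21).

x14, x18, x4, x5, x6, x7

The atoms are exactly the elements that cover x21: x14, x18, x4, x5, x6, x7.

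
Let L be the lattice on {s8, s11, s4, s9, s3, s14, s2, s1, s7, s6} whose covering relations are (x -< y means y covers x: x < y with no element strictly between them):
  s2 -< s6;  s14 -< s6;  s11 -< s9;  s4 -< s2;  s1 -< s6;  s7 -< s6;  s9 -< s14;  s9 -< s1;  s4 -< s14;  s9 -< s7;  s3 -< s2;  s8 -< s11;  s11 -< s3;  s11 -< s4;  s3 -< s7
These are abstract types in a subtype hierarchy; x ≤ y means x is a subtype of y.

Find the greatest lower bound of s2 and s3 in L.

Common lower bounds of {s2, s3}: s11, s3, s8.
The greatest among these is s3.

s3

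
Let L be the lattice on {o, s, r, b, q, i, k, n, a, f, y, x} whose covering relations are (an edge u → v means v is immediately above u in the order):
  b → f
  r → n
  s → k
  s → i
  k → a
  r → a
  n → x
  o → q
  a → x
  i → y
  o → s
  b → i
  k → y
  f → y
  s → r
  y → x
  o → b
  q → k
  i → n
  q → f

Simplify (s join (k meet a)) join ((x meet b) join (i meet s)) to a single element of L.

k ∧ a = k
s ∨ k = k
x ∧ b = b
i ∧ s = s
b ∨ s = i
k ∨ i = y

y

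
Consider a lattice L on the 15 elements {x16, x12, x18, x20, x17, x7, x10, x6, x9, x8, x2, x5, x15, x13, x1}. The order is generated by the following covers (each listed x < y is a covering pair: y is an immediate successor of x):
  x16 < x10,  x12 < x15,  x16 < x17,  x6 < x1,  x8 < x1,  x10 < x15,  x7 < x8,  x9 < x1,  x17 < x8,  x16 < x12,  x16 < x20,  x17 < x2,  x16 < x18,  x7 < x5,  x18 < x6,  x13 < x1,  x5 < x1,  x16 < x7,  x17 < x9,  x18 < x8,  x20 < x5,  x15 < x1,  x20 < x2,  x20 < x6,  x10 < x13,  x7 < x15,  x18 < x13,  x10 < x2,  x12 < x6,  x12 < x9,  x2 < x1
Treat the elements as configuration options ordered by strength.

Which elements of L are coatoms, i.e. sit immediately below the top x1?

The coatoms are exactly the elements covered by x1: x13, x15, x2, x5, x6, x8, x9.

x13, x15, x2, x5, x6, x8, x9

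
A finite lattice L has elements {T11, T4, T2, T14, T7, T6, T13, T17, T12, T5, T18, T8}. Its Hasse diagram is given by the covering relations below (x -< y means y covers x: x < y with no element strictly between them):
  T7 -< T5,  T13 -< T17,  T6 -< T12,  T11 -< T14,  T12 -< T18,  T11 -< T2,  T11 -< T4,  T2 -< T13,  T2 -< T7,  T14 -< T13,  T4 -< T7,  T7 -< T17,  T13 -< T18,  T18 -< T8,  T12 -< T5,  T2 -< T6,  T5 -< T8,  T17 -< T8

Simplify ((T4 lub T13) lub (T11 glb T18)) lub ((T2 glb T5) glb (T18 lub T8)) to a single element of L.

T17

T4 ∨ T13 = T17
T11 ∧ T18 = T11
T17 ∨ T11 = T17
T2 ∧ T5 = T2
T18 ∨ T8 = T8
T2 ∧ T8 = T2
T17 ∨ T2 = T17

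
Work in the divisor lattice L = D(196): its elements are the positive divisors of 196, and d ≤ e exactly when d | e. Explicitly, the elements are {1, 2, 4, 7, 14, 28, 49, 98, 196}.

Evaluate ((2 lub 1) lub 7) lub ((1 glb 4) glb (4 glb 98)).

14

2 ∨ 1 = 2
2 ∨ 7 = 14
1 ∧ 4 = 1
4 ∧ 98 = 2
1 ∧ 2 = 1
14 ∨ 1 = 14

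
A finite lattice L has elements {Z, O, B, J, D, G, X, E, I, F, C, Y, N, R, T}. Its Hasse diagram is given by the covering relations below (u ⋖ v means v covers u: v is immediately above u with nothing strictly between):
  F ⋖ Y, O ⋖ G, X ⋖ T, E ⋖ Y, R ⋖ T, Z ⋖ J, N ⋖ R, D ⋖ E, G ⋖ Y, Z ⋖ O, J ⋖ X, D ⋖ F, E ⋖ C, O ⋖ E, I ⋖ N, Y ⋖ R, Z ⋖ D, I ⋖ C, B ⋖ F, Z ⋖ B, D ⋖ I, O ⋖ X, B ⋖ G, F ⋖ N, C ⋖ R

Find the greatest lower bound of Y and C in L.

E

Common lower bounds of {Y, C}: D, E, O, Z.
The greatest among these is E.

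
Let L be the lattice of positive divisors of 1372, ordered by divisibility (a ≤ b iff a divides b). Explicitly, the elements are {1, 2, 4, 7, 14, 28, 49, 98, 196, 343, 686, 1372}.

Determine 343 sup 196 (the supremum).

1372

Common upper bounds of {343, 196}: 1372.
The least among these is 1372.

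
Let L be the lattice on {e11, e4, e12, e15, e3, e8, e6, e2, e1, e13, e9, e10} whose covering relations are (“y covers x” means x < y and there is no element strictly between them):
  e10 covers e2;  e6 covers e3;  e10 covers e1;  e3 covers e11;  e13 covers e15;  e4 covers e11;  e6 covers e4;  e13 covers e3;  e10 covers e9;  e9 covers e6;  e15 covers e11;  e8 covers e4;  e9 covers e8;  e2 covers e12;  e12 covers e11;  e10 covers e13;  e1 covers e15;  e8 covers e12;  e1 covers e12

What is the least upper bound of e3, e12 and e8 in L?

e9

Common upper bounds of {e3, e12, e8}: e10, e9.
The least among these is e9.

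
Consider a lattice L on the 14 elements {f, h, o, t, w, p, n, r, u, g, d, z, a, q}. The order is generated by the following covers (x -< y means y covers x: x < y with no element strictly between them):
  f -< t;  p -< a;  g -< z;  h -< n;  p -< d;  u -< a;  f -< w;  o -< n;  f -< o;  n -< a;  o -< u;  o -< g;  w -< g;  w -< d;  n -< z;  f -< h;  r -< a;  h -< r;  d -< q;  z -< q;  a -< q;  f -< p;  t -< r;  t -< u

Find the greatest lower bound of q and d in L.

Common lower bounds of {q, d}: d, f, p, w.
The greatest among these is d.

d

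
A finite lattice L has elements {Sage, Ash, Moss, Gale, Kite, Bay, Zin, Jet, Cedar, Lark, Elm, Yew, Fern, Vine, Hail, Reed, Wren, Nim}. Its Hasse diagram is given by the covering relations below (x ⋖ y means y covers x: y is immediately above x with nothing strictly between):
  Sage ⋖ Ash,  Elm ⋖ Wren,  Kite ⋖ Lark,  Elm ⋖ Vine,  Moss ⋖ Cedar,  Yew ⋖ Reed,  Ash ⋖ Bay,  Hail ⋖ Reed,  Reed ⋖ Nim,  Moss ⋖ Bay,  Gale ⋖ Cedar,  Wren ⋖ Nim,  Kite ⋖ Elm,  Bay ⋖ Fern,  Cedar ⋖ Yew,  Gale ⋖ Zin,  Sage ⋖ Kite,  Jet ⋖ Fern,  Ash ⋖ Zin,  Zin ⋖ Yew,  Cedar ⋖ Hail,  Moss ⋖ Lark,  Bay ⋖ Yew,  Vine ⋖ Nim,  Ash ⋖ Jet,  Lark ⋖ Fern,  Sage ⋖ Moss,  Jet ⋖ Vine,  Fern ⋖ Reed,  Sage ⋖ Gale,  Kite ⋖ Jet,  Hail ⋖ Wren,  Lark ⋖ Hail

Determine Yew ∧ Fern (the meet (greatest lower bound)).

Common lower bounds of {Yew, Fern}: Ash, Bay, Moss, Sage.
The greatest among these is Bay.

Bay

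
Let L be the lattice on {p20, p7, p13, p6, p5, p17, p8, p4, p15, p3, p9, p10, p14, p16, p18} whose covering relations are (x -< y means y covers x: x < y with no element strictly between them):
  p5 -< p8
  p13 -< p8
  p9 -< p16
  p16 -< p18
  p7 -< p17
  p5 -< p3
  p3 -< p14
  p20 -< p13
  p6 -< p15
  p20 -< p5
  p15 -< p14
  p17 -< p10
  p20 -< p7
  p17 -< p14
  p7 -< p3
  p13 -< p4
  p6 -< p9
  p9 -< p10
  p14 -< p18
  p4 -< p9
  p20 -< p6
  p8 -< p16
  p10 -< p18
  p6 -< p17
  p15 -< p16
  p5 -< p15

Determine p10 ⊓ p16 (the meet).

p9

Common lower bounds of {p10, p16}: p13, p20, p4, p6, p9.
The greatest among these is p9.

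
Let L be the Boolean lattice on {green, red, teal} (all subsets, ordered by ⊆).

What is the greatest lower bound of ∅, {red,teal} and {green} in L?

∅

Under ⊆, meet is intersection: ∅ ∩ {red,teal} ∩ {green} = ∅.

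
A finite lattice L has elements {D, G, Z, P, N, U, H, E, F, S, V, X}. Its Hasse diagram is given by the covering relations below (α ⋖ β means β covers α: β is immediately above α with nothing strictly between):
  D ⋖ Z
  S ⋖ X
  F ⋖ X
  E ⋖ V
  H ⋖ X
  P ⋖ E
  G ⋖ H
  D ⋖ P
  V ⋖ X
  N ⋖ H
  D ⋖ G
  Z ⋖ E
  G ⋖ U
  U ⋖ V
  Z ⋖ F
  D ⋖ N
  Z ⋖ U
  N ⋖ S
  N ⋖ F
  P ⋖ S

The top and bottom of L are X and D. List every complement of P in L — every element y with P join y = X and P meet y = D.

Need y with P ∨ y = X and P ∧ y = D.
Checking each element gives: F, H.

F, H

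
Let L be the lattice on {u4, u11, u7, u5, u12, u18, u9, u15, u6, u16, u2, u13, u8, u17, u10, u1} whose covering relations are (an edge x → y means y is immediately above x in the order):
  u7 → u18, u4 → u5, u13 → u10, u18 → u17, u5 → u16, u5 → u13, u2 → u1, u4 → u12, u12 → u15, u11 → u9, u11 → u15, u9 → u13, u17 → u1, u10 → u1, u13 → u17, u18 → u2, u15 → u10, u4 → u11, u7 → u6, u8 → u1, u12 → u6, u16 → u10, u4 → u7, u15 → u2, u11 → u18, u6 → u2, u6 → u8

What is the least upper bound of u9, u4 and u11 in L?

u9

Common upper bounds of {u9, u4, u11}: u1, u10, u13, u17, u9.
The least among these is u9.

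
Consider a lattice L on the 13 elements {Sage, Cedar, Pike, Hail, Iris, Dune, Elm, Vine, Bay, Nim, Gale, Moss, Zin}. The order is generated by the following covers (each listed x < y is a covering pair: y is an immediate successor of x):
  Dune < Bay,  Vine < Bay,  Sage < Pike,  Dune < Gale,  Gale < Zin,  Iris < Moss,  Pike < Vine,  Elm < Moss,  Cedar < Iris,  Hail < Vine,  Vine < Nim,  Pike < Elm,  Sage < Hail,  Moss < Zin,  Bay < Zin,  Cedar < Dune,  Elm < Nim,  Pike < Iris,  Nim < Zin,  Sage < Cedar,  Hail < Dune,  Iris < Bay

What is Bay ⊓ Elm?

Pike

Common lower bounds of {Bay, Elm}: Pike, Sage.
The greatest among these is Pike.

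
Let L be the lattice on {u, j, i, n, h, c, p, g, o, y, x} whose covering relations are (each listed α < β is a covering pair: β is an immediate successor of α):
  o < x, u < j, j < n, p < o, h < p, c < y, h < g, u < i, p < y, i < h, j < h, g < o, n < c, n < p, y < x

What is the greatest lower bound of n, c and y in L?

Common lower bounds of {n, c, y}: j, n, u.
The greatest among these is n.

n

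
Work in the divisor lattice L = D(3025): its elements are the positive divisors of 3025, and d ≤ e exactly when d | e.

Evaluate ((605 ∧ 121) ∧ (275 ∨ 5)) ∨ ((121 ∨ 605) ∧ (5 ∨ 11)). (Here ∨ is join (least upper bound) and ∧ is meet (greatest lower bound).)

605 ∧ 121 = 121
275 ∨ 5 = 275
121 ∧ 275 = 11
121 ∨ 605 = 605
5 ∨ 11 = 55
605 ∧ 55 = 55
11 ∨ 55 = 55

55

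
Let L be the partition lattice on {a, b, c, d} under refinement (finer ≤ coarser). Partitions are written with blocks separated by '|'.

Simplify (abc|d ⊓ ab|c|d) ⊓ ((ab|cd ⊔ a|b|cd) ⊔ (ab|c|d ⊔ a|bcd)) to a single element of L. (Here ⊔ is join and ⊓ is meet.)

ab|c|d

abc|d ∧ ab|c|d = ab|c|d
ab|cd ∨ a|b|cd = ab|cd
ab|c|d ∨ a|bcd = abcd
ab|cd ∨ abcd = abcd
ab|c|d ∧ abcd = ab|c|d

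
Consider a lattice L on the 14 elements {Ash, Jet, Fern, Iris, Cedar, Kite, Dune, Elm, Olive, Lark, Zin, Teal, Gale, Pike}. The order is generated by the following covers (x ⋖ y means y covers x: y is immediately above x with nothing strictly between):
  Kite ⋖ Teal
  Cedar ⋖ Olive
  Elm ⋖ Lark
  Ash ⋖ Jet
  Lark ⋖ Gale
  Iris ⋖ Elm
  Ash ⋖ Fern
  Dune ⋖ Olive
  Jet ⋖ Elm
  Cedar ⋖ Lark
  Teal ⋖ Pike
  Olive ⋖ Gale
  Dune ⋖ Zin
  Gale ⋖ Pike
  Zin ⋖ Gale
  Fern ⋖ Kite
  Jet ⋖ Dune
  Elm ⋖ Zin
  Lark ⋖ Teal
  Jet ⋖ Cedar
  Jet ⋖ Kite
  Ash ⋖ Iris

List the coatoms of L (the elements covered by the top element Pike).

The coatoms are exactly the elements covered by Pike: Gale, Teal.

Gale, Teal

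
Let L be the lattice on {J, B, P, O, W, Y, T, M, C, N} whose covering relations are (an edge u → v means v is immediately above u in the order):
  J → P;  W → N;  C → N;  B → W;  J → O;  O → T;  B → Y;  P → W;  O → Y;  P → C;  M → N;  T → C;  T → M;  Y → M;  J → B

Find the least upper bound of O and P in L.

Common upper bounds of {O, P}: C, N.
The least among these is C.

C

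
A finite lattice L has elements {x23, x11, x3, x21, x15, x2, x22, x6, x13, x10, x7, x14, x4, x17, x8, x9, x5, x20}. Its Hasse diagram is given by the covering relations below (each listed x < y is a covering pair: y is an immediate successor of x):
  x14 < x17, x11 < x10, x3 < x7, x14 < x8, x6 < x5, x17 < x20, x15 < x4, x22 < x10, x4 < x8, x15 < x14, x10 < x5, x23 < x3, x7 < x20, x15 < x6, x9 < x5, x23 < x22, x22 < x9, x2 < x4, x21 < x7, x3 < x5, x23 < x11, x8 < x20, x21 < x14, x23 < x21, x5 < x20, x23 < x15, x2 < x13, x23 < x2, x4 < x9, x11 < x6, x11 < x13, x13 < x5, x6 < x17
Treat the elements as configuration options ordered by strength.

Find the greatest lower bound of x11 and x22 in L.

x23

Common lower bounds of {x11, x22}: x23.
The greatest among these is x23.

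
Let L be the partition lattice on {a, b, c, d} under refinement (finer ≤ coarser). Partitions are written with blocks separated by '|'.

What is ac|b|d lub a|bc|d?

abc|d

The join of ac|b|d and a|bc|d merges any blocks that overlap across the partitions, giving abc|d.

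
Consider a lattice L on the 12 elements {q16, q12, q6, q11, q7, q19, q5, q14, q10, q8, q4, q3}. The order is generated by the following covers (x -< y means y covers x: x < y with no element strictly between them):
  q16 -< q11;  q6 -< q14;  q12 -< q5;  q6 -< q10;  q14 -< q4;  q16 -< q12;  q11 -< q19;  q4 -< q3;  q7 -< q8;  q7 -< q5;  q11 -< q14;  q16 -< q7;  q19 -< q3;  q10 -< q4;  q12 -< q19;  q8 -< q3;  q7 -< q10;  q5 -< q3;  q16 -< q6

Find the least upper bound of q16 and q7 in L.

q7

Common upper bounds of {q16, q7}: q10, q3, q4, q5, q7, q8.
The least among these is q7.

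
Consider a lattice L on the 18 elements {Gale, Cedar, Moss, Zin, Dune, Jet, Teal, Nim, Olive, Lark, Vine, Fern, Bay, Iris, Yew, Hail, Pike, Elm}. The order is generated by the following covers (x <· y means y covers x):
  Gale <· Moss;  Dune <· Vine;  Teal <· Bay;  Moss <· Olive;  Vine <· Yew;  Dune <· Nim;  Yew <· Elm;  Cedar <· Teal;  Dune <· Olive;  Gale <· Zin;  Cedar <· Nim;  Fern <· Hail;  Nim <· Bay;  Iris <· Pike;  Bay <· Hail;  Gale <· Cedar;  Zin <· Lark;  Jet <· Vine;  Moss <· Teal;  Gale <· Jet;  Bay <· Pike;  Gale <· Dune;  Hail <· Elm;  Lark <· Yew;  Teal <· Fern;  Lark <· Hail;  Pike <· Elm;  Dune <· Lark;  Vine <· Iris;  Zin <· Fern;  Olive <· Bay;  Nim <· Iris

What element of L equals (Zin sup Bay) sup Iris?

Elm

Zin ∨ Bay = Hail
Hail ∨ Iris = Elm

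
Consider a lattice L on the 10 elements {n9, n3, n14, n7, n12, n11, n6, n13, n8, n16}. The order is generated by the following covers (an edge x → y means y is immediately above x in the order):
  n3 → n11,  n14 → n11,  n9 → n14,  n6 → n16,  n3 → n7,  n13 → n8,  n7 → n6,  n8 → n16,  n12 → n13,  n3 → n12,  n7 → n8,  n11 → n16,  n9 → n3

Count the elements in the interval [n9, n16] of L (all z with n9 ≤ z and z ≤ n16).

10

The interval [n9, n16] = {n11, n12, n13, n14, n16, n3, n6, n7, n8, n9}, which has 10 elements.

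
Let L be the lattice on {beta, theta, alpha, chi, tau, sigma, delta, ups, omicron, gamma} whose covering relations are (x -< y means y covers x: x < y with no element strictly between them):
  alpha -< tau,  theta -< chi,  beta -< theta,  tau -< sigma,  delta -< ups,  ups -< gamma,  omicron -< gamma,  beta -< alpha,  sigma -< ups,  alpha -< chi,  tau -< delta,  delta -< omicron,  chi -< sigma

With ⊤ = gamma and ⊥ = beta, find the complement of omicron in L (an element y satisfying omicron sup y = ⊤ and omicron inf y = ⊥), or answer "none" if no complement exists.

Need y with omicron ∨ y = gamma and omicron ∧ y = beta.
Checking each element gives: theta.

theta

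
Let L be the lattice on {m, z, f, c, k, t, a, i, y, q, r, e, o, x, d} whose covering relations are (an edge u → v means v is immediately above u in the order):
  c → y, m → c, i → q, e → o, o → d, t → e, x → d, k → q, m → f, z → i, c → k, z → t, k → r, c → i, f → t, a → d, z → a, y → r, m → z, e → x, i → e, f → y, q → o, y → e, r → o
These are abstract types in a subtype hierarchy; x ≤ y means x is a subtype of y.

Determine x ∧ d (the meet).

x

Common lower bounds of {x, d}: c, e, f, i, m, t, x, y, z.
The greatest among these is x.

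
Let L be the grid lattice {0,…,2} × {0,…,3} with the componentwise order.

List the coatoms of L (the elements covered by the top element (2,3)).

(1,3), (2,2)

The coatoms are exactly the elements covered by (2,3): (1,3), (2,2).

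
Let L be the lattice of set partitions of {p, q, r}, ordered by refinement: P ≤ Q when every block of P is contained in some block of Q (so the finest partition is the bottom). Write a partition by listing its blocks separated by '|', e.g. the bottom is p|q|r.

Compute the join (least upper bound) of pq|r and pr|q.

The join of pq|r and pr|q merges any blocks that overlap across the partitions, giving pqr.

pqr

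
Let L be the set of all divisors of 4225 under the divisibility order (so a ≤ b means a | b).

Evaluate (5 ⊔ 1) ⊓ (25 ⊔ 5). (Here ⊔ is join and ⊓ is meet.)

5 ∨ 1 = 5
25 ∨ 5 = 25
5 ∧ 25 = 5

5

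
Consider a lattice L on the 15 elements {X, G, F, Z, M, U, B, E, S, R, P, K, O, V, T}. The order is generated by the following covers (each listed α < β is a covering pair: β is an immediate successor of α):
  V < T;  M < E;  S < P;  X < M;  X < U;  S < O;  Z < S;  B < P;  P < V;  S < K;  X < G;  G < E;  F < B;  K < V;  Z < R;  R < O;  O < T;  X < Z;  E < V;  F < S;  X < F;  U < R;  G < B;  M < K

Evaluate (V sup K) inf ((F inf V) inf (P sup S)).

F

V ∨ K = V
F ∧ V = F
P ∨ S = P
F ∧ P = F
V ∧ F = F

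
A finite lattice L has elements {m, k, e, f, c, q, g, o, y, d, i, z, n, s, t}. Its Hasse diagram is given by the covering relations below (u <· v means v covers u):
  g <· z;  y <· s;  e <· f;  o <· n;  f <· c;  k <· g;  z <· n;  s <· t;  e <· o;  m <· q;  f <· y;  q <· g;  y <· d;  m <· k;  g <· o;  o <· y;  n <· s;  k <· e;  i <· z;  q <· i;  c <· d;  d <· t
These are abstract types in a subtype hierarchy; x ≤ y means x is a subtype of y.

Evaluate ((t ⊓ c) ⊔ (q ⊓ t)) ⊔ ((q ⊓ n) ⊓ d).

d

t ∧ c = c
q ∧ t = q
c ∨ q = d
q ∧ n = q
q ∧ d = q
d ∨ q = d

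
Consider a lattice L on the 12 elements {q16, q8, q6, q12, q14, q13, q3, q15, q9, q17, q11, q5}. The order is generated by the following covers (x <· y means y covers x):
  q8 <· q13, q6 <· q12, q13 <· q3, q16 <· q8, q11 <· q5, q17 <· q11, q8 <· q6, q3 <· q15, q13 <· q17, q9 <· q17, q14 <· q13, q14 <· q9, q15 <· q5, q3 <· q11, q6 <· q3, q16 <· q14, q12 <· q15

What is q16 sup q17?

Common upper bounds of {q16, q17}: q11, q17, q5.
The least among these is q17.

q17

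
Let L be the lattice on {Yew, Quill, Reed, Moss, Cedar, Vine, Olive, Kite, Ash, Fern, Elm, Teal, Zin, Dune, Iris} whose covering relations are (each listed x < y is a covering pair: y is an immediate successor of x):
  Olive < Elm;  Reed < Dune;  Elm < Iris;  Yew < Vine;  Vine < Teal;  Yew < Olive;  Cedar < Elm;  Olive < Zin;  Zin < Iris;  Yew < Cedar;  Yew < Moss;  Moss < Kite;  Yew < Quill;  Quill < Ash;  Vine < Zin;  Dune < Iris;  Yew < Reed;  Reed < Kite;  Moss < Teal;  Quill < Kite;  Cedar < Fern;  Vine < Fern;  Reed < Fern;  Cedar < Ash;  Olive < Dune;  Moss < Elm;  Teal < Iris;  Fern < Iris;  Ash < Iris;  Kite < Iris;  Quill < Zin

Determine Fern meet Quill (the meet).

Yew

Common lower bounds of {Fern, Quill}: Yew.
The greatest among these is Yew.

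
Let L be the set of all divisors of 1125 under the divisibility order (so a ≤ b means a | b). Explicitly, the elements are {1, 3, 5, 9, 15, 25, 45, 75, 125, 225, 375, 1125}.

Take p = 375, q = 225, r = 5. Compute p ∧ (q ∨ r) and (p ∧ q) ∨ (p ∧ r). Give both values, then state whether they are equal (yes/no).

75; 75; yes

q ∨ r = 225, so p ∧ (q ∨ r) = 375 ∧ 225 = 75.
p ∧ q = 75 and p ∧ r = 5, so (p ∧ q) ∨ (p ∧ r) = 75 ∨ 5 = 75.
Equal: yes.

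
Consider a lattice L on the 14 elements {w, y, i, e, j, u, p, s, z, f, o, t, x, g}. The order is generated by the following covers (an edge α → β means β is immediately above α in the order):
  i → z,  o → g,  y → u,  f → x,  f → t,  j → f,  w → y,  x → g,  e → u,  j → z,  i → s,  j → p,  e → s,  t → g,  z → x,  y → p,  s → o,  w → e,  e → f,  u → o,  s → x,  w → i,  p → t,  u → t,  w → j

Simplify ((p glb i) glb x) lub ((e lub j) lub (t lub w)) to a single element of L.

p ∧ i = w
w ∧ x = w
e ∨ j = f
t ∨ w = t
f ∨ t = t
w ∨ t = t

t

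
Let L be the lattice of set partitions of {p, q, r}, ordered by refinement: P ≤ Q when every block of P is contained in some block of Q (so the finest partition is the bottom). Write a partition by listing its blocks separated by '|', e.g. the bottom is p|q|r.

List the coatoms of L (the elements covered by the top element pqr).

The coatoms are exactly the elements covered by pqr: pq|r, pr|q, p|qr.

pq|r, pr|q, p|qr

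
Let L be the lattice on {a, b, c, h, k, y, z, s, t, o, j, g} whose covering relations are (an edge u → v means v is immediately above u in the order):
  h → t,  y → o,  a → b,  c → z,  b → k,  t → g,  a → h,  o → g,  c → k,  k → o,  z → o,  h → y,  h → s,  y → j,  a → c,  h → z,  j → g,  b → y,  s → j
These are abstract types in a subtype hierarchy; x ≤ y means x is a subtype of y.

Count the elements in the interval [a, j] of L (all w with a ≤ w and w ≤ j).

The interval [a, j] = {a, b, h, j, s, y}, which has 6 elements.

6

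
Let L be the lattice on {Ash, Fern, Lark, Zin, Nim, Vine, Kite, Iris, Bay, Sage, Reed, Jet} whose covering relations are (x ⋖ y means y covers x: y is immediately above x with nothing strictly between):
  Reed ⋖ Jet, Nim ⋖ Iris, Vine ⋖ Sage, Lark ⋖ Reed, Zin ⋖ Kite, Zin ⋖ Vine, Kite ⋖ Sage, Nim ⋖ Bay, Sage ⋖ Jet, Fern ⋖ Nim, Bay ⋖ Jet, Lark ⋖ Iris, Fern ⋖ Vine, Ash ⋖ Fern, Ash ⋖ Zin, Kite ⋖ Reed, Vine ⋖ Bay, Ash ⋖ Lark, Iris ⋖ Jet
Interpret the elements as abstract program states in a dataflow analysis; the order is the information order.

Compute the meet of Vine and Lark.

Ash

Common lower bounds of {Vine, Lark}: Ash.
The greatest among these is Ash.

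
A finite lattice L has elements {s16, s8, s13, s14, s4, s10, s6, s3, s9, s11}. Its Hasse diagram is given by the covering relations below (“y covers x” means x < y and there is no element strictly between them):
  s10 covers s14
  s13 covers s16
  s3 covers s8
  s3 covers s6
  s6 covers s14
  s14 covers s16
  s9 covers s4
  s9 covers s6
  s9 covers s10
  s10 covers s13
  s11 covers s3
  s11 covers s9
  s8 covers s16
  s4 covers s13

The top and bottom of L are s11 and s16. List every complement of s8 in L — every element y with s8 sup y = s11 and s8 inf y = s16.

s10, s13, s4, s9

Need y with s8 ∨ y = s11 and s8 ∧ y = s16.
Checking each element gives: s10, s13, s4, s9.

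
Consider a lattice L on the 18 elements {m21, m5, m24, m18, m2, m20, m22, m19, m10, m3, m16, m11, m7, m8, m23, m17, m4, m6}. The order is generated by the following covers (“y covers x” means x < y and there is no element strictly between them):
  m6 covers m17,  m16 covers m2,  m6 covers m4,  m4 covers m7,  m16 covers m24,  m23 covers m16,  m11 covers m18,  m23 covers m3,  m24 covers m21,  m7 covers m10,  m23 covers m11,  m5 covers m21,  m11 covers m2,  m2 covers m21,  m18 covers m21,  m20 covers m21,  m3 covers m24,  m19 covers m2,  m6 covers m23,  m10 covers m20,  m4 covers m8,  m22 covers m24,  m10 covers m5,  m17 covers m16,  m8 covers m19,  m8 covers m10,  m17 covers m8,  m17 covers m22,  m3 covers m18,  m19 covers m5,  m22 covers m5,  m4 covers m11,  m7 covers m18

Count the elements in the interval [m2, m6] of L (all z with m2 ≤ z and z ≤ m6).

9

The interval [m2, m6] = {m11, m16, m17, m19, m2, m23, m4, m6, m8}, which has 9 elements.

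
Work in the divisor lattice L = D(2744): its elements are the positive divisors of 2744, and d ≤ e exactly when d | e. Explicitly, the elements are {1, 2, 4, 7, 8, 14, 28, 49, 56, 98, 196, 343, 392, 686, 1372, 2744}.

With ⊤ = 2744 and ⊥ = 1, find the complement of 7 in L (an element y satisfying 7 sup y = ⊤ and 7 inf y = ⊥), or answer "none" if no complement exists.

For every candidate y, either 7 ∨ y ≠ 2744 or 7 ∧ y ≠ 1; no complement exists.

none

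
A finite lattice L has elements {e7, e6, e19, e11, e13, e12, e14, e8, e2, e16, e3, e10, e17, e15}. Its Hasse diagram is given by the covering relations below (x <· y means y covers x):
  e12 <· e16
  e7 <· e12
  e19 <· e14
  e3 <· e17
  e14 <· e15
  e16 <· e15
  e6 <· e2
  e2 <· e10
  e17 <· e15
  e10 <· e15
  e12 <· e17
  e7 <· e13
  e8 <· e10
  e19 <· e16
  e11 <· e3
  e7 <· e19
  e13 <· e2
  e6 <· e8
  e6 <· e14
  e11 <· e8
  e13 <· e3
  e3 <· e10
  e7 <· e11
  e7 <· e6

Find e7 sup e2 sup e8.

e10

Common upper bounds of {e7, e2, e8}: e10, e15.
The least among these is e10.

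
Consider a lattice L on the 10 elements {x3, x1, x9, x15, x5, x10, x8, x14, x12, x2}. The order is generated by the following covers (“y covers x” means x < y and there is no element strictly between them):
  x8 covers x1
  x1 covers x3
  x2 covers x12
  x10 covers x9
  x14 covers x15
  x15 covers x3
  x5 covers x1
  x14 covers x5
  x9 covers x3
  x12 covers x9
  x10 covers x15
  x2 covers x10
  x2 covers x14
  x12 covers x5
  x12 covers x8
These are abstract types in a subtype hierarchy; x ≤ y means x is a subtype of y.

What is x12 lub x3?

Common upper bounds of {x12, x3}: x12, x2.
The least among these is x12.

x12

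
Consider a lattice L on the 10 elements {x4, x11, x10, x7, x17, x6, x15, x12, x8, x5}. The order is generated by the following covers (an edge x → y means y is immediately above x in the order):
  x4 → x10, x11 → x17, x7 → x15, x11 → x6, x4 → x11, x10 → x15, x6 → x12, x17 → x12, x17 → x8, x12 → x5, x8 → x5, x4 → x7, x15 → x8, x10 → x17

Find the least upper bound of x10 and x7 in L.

x15

Common upper bounds of {x10, x7}: x15, x5, x8.
The least among these is x15.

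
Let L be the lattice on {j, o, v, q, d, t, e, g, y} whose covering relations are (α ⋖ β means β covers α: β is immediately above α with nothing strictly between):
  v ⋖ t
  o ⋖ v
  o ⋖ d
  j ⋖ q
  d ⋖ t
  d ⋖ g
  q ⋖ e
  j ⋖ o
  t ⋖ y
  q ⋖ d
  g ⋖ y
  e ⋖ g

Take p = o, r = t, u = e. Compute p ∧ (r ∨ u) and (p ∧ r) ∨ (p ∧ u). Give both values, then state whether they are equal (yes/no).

r ∨ u = y, so p ∧ (r ∨ u) = o ∧ y = o.
p ∧ r = o and p ∧ u = j, so (p ∧ r) ∨ (p ∧ u) = o ∨ j = o.
Equal: yes.

o; o; yes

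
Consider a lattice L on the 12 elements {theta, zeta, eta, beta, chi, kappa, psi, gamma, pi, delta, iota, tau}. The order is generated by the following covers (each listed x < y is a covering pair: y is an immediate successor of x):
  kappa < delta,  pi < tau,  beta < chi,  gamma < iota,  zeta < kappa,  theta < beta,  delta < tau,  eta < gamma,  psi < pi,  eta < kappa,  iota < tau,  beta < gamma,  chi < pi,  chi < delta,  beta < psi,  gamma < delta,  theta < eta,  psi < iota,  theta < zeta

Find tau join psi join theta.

tau

Common upper bounds of {tau, psi, theta}: tau.
The least among these is tau.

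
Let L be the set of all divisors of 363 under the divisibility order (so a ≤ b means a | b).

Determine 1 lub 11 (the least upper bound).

11

Common upper bounds of {1, 11}: 11, 121, 33, 363.
The least among these is 11.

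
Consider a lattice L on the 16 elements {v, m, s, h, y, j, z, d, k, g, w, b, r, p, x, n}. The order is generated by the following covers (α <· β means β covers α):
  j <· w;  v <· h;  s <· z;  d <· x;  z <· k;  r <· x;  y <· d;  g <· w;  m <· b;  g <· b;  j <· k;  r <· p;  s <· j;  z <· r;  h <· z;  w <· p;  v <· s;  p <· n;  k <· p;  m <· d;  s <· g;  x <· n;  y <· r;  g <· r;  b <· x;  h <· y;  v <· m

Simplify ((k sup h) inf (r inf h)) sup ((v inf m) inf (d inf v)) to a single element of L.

h

k ∨ h = k
r ∧ h = h
k ∧ h = h
v ∧ m = v
d ∧ v = v
v ∧ v = v
h ∨ v = h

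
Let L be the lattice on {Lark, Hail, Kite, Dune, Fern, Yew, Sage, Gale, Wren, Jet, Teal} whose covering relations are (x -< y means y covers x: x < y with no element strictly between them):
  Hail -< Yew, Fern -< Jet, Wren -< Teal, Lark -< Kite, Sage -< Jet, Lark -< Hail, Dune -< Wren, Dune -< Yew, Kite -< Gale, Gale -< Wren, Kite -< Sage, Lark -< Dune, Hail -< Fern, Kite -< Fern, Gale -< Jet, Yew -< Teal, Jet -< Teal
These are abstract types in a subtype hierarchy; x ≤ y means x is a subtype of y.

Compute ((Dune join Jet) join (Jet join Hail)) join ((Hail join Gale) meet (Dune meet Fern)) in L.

Teal

Dune ∨ Jet = Teal
Jet ∨ Hail = Jet
Teal ∨ Jet = Teal
Hail ∨ Gale = Jet
Dune ∧ Fern = Lark
Jet ∧ Lark = Lark
Teal ∨ Lark = Teal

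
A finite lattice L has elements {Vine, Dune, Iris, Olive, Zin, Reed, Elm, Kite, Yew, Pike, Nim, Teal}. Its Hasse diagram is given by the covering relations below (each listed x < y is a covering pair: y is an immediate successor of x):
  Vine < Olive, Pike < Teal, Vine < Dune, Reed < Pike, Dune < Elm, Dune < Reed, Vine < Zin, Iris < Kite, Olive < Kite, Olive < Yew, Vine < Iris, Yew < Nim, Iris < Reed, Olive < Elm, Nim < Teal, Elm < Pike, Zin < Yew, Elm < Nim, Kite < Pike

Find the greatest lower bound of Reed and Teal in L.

Reed

Common lower bounds of {Reed, Teal}: Dune, Iris, Reed, Vine.
The greatest among these is Reed.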